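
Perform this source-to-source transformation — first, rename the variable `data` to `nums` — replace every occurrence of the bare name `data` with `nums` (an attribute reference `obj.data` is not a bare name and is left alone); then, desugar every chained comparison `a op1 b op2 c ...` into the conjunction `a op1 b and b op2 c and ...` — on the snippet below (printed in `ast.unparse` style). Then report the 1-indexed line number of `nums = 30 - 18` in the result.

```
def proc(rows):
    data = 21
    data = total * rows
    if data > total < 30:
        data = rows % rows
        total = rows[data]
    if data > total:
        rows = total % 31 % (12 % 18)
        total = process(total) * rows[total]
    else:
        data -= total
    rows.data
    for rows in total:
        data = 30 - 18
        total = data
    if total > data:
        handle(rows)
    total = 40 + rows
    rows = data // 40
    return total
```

Transformed code:
def proc(rows):
    nums = 21
    nums = total * rows
    if nums > total and total < 30:
        nums = rows % rows
        total = rows[nums]
    if nums > total:
        rows = total % 31 % (12 % 18)
        total = process(total) * rows[total]
    else:
        nums -= total
    rows.data
    for rows in total:
        nums = 30 - 18
        total = nums
    if total > nums:
        handle(rows)
    total = 40 + rows
    rows = nums // 40
    return total

14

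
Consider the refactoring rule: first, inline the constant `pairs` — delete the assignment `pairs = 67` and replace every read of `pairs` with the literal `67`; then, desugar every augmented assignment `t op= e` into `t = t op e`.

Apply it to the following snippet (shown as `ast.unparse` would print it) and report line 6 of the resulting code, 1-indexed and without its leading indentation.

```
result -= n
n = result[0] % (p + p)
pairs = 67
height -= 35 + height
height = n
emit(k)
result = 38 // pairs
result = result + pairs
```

result = 38 // 67

Transformed code:
result = result - n
n = result[0] % (p + p)
height = height - (35 + height)
height = n
emit(k)
result = 38 // 67
result = result + 67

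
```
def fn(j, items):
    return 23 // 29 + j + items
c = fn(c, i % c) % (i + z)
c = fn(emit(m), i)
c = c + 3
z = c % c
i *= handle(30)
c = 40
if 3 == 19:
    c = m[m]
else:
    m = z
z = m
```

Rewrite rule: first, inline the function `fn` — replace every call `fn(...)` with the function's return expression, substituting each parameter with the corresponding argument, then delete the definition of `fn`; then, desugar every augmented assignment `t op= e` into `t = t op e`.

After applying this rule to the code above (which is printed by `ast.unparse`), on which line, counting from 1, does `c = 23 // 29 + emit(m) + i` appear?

Transformed code:
c = (23 // 29 + c + i % c) % (i + z)
c = 23 // 29 + emit(m) + i
c = c + 3
z = c % c
i = i * handle(30)
c = 40
if 3 == 19:
    c = m[m]
else:
    m = z
z = m

2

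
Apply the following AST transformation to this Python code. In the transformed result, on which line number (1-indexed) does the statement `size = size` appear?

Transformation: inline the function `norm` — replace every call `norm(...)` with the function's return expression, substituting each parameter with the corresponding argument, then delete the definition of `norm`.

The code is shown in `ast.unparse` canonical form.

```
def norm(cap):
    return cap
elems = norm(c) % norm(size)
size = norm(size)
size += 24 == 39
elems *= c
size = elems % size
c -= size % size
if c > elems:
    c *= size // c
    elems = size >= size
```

2

Transformed code:
elems = c % size
size = size
size += 24 == 39
elems *= c
size = elems % size
c -= size % size
if c > elems:
    c *= size // c
    elems = size >= size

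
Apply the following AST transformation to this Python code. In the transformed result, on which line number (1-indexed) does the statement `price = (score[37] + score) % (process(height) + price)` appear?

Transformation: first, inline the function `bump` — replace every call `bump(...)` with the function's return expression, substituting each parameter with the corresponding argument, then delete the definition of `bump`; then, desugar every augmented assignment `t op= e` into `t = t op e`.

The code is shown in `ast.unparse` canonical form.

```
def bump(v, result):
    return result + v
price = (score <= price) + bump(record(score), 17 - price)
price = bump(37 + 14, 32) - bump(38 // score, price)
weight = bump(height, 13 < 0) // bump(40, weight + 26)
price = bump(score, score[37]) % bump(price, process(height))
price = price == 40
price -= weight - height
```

Transformed code:
price = (score <= price) + (17 - price + record(score))
price = 32 + (37 + 14) - (price + 38 // score)
weight = ((13 < 0) + height) // (weight + 26 + 40)
price = (score[37] + score) % (process(height) + price)
price = price == 40
price = price - (weight - height)

4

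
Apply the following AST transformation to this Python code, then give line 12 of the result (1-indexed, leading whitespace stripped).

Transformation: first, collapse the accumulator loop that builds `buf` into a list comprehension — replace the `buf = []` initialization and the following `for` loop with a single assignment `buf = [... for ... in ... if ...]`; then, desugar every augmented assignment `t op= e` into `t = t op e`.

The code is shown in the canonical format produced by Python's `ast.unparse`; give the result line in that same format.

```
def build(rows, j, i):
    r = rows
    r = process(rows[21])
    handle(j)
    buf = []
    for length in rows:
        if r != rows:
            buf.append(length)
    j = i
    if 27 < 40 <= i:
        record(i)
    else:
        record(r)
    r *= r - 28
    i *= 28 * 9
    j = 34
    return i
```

i = i * (28 * 9)

Transformed code:
def build(rows, j, i):
    r = rows
    r = process(rows[21])
    handle(j)
    buf = [length for length in rows if r != rows]
    j = i
    if 27 < 40 <= i:
        record(i)
    else:
        record(r)
    r = r * (r - 28)
    i = i * (28 * 9)
    j = 34
    return i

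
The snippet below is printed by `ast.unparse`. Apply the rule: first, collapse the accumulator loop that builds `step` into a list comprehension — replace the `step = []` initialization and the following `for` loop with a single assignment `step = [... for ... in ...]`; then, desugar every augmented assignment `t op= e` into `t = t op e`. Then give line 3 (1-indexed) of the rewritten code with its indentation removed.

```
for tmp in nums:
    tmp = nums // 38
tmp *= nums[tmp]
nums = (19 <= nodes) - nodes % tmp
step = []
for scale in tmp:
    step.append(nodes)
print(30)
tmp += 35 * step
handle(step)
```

Transformed code:
for tmp in nums:
    tmp = nums // 38
tmp = tmp * nums[tmp]
nums = (19 <= nodes) - nodes % tmp
step = [nodes for scale in tmp]
print(30)
tmp = tmp + 35 * step
handle(step)

tmp = tmp * nums[tmp]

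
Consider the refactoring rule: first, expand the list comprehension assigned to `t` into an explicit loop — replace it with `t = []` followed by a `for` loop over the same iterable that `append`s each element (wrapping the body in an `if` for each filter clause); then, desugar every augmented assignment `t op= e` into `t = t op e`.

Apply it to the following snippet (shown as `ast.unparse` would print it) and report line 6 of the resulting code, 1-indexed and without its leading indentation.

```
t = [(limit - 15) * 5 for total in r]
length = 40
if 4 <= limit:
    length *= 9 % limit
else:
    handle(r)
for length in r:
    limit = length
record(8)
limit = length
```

length = length * (9 % limit)

Transformed code:
t = []
for total in r:
    t.append((limit - 15) * 5)
length = 40
if 4 <= limit:
    length = length * (9 % limit)
else:
    handle(r)
for length in r:
    limit = length
record(8)
limit = length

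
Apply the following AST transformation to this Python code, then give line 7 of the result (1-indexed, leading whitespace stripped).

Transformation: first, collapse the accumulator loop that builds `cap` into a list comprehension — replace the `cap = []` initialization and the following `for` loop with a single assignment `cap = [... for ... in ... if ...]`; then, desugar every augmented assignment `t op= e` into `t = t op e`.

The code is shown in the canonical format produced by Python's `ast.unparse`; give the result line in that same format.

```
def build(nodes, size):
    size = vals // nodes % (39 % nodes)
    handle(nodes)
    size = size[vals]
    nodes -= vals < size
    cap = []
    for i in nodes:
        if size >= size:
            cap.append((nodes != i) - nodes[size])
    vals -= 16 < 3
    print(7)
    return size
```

Transformed code:
def build(nodes, size):
    size = vals // nodes % (39 % nodes)
    handle(nodes)
    size = size[vals]
    nodes = nodes - (vals < size)
    cap = [(nodes != i) - nodes[size] for i in nodes if size >= size]
    vals = vals - (16 < 3)
    print(7)
    return size

vals = vals - (16 < 3)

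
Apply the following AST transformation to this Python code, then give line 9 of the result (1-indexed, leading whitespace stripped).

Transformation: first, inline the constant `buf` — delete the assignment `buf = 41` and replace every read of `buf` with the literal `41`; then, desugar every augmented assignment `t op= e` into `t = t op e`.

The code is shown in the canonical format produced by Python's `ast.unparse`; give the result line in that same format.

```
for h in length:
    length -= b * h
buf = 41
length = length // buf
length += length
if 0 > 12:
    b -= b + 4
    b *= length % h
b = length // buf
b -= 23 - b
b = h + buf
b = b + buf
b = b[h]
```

b = b - (23 - b)

Transformed code:
for h in length:
    length = length - b * h
length = length // 41
length = length + length
if 0 > 12:
    b = b - (b + 4)
    b = b * (length % h)
b = length // 41
b = b - (23 - b)
b = h + 41
b = b + 41
b = b[h]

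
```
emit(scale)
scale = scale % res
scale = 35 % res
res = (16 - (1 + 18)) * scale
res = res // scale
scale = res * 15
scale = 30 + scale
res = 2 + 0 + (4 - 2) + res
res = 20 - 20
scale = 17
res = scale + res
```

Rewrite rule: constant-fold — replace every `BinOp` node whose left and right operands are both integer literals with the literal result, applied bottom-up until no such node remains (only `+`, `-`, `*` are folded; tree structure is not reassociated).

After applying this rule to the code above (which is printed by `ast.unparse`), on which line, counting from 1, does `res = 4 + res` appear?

Transformed code:
emit(scale)
scale = scale % res
scale = 35 % res
res = -3 * scale
res = res // scale
scale = res * 15
scale = 30 + scale
res = 4 + res
res = 0
scale = 17
res = scale + res

8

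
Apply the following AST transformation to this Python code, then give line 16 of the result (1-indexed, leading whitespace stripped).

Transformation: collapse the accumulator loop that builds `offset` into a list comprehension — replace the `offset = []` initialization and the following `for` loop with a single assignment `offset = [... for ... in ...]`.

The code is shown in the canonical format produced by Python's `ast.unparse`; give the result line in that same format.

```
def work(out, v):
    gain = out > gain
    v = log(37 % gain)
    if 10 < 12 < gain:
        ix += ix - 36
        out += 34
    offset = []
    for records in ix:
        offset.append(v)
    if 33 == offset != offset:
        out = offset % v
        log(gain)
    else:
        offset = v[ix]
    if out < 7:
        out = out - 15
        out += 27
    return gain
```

Transformed code:
def work(out, v):
    gain = out > gain
    v = log(37 % gain)
    if 10 < 12 < gain:
        ix += ix - 36
        out += 34
    offset = [v for records in ix]
    if 33 == offset != offset:
        out = offset % v
        log(gain)
    else:
        offset = v[ix]
    if out < 7:
        out = out - 15
        out += 27
    return gain

return gain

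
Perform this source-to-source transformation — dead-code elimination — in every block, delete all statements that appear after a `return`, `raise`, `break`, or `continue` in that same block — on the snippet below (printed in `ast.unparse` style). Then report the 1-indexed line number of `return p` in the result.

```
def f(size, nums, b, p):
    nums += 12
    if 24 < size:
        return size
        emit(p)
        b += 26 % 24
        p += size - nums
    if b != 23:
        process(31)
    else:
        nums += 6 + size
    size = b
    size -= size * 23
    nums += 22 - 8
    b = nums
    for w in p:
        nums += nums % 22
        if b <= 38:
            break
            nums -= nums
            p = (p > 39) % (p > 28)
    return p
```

Transformed code:
def f(size, nums, b, p):
    nums += 12
    if 24 < size:
        return size
    if b != 23:
        process(31)
    else:
        nums += 6 + size
    size = b
    size -= size * 23
    nums += 22 - 8
    b = nums
    for w in p:
        nums += nums % 22
        if b <= 38:
            break
    return p

17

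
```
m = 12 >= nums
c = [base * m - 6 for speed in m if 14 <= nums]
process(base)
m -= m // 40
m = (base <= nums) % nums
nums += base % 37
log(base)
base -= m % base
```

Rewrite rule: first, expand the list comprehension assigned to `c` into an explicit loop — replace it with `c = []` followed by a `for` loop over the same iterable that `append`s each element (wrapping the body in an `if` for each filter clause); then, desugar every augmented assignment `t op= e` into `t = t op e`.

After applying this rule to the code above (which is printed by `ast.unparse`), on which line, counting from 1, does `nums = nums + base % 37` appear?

Transformed code:
m = 12 >= nums
c = []
for speed in m:
    if 14 <= nums:
        c.append(base * m - 6)
process(base)
m = m - m // 40
m = (base <= nums) % nums
nums = nums + base % 37
log(base)
base = base - m % base

9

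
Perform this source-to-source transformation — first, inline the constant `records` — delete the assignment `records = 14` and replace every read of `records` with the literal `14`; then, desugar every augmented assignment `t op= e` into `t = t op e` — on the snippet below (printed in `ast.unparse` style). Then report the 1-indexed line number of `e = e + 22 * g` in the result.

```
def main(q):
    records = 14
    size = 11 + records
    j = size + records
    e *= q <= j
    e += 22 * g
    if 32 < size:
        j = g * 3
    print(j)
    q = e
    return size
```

Transformed code:
def main(q):
    size = 11 + 14
    j = size + 14
    e = e * (q <= j)
    e = e + 22 * g
    if 32 < size:
        j = g * 3
    print(j)
    q = e
    return size

5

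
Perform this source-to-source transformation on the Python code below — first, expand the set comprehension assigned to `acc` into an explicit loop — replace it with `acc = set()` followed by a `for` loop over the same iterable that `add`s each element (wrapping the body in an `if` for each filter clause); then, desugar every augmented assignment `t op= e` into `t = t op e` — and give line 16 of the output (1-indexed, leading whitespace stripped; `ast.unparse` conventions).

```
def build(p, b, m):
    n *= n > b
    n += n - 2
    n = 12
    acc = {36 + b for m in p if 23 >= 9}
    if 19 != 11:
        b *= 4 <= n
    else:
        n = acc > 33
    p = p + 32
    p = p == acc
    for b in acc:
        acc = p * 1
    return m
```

acc = p * 1

Transformed code:
def build(p, b, m):
    n = n * (n > b)
    n = n + (n - 2)
    n = 12
    acc = set()
    for m in p:
        if 23 >= 9:
            acc.add(36 + b)
    if 19 != 11:
        b = b * (4 <= n)
    else:
        n = acc > 33
    p = p + 32
    p = p == acc
    for b in acc:
        acc = p * 1
    return m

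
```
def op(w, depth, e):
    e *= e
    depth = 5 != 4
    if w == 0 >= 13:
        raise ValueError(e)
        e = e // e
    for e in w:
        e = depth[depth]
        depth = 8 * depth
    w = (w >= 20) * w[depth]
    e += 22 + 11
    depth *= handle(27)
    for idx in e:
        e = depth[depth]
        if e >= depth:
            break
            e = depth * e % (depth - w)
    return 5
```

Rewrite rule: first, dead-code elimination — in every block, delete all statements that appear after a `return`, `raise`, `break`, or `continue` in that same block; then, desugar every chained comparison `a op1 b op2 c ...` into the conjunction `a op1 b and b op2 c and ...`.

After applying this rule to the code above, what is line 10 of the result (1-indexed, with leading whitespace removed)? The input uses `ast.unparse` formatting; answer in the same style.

Transformed code:
def op(w, depth, e):
    e *= e
    depth = 5 != 4
    if w == 0 and 0 >= 13:
        raise ValueError(e)
    for e in w:
        e = depth[depth]
        depth = 8 * depth
    w = (w >= 20) * w[depth]
    e += 22 + 11
    depth *= handle(27)
    for idx in e:
        e = depth[depth]
        if e >= depth:
            break
    return 5

e += 22 + 11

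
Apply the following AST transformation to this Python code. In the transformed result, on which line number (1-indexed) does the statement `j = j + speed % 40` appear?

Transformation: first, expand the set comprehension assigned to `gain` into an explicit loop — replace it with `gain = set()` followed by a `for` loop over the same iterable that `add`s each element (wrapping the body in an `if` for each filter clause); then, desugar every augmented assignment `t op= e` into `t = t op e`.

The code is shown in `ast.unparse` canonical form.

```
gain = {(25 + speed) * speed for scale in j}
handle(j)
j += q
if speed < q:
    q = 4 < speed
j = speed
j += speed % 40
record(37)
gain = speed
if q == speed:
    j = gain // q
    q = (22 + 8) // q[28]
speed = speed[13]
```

9

Transformed code:
gain = set()
for scale in j:
    gain.add((25 + speed) * speed)
handle(j)
j = j + q
if speed < q:
    q = 4 < speed
j = speed
j = j + speed % 40
record(37)
gain = speed
if q == speed:
    j = gain // q
    q = (22 + 8) // q[28]
speed = speed[13]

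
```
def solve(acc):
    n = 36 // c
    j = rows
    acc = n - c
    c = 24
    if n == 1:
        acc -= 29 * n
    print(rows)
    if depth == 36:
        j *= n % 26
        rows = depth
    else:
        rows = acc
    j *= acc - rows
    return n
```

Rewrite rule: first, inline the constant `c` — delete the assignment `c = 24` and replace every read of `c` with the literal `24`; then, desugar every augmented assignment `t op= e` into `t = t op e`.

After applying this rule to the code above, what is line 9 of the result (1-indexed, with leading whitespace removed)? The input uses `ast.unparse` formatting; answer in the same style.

j = j * (n % 26)

Transformed code:
def solve(acc):
    n = 36 // 24
    j = rows
    acc = n - 24
    if n == 1:
        acc = acc - 29 * n
    print(rows)
    if depth == 36:
        j = j * (n % 26)
        rows = depth
    else:
        rows = acc
    j = j * (acc - rows)
    return n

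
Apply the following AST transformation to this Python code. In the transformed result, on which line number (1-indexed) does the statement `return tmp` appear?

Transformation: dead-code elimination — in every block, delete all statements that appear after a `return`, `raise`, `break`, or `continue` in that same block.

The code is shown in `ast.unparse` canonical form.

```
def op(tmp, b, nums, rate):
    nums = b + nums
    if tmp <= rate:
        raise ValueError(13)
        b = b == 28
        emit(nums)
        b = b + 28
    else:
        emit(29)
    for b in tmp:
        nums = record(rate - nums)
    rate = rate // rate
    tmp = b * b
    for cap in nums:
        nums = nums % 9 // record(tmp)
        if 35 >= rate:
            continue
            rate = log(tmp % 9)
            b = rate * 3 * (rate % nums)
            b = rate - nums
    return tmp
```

Transformed code:
def op(tmp, b, nums, rate):
    nums = b + nums
    if tmp <= rate:
        raise ValueError(13)
    else:
        emit(29)
    for b in tmp:
        nums = record(rate - nums)
    rate = rate // rate
    tmp = b * b
    for cap in nums:
        nums = nums % 9 // record(tmp)
        if 35 >= rate:
            continue
    return tmp

15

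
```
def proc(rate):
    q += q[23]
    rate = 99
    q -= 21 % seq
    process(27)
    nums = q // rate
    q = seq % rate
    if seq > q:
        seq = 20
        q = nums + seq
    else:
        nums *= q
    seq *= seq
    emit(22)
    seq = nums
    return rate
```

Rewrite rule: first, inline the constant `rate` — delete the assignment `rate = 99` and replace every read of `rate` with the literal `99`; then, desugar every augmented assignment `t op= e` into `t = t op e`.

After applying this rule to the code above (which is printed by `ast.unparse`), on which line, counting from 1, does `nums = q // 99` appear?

5

Transformed code:
def proc(rate):
    q = q + q[23]
    q = q - 21 % seq
    process(27)
    nums = q // 99
    q = seq % 99
    if seq > q:
        seq = 20
        q = nums + seq
    else:
        nums = nums * q
    seq = seq * seq
    emit(22)
    seq = nums
    return 99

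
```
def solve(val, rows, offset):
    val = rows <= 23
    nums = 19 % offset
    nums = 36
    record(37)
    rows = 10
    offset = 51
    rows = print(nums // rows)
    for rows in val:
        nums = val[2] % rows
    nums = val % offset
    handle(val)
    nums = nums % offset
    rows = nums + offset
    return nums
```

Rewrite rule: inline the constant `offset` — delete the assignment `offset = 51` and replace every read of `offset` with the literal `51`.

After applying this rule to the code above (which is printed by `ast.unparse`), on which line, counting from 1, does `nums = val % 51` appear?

Transformed code:
def solve(val, rows, offset):
    val = rows <= 23
    nums = 19 % 51
    nums = 36
    record(37)
    rows = 10
    rows = print(nums // rows)
    for rows in val:
        nums = val[2] % rows
    nums = val % 51
    handle(val)
    nums = nums % 51
    rows = nums + 51
    return nums

10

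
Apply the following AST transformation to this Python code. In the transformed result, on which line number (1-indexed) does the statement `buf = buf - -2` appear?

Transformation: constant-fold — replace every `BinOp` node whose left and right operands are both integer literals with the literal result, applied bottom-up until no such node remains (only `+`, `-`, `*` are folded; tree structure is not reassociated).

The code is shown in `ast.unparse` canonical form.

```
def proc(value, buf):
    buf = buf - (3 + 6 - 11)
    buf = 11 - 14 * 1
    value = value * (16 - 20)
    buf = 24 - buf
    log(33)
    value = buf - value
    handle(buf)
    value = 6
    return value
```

2

Transformed code:
def proc(value, buf):
    buf = buf - -2
    buf = -3
    value = value * -4
    buf = 24 - buf
    log(33)
    value = buf - value
    handle(buf)
    value = 6
    return value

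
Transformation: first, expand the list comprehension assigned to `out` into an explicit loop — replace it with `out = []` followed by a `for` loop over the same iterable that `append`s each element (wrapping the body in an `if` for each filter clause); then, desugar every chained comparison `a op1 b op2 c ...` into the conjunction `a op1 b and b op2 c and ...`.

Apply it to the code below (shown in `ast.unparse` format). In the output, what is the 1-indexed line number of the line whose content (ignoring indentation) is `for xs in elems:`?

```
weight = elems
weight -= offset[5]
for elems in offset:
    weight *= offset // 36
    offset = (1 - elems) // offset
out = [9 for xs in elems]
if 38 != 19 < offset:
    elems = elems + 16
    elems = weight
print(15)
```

7

Transformed code:
weight = elems
weight -= offset[5]
for elems in offset:
    weight *= offset // 36
    offset = (1 - elems) // offset
out = []
for xs in elems:
    out.append(9)
if 38 != 19 and 19 < offset:
    elems = elems + 16
    elems = weight
print(15)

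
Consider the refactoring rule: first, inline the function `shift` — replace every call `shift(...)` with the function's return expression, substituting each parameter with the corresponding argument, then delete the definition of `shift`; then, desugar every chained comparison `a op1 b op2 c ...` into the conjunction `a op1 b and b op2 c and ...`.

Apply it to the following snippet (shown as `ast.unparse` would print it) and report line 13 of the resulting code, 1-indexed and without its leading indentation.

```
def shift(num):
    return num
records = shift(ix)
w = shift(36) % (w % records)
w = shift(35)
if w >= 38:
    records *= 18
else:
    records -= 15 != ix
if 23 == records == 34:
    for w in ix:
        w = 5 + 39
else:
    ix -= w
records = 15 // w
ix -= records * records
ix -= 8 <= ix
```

Transformed code:
records = ix
w = 36 % (w % records)
w = 35
if w >= 38:
    records *= 18
else:
    records -= 15 != ix
if 23 == records and records == 34:
    for w in ix:
        w = 5 + 39
else:
    ix -= w
records = 15 // w
ix -= records * records
ix -= 8 <= ix

records = 15 // w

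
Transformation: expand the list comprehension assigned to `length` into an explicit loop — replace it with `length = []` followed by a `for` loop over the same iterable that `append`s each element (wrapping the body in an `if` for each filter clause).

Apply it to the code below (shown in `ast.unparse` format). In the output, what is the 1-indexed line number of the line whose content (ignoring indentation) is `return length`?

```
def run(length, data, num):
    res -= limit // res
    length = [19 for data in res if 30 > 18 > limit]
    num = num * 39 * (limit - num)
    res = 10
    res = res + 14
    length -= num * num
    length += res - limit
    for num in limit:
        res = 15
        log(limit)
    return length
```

Transformed code:
def run(length, data, num):
    res -= limit // res
    length = []
    for data in res:
        if 30 > 18 > limit:
            length.append(19)
    num = num * 39 * (limit - num)
    res = 10
    res = res + 14
    length -= num * num
    length += res - limit
    for num in limit:
        res = 15
        log(limit)
    return length

15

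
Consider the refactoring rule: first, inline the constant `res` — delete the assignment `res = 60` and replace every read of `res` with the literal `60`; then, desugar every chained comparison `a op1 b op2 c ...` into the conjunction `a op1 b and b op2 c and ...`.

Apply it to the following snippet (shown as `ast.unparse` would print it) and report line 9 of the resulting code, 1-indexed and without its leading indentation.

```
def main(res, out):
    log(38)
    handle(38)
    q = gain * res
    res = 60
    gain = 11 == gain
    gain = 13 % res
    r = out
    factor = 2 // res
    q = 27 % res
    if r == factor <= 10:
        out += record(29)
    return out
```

Transformed code:
def main(res, out):
    log(38)
    handle(38)
    q = gain * 60
    gain = 11 == gain
    gain = 13 % 60
    r = out
    factor = 2 // 60
    q = 27 % 60
    if r == factor and factor <= 10:
        out += record(29)
    return out

q = 27 % 60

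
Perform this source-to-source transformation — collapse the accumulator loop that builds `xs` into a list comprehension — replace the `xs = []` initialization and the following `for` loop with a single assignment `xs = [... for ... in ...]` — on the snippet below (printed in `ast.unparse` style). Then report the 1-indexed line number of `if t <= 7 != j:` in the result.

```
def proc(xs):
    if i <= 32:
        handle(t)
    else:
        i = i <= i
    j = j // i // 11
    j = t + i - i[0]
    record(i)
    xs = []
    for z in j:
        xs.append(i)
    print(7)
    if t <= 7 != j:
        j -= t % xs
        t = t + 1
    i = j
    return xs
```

Transformed code:
def proc(xs):
    if i <= 32:
        handle(t)
    else:
        i = i <= i
    j = j // i // 11
    j = t + i - i[0]
    record(i)
    xs = [i for z in j]
    print(7)
    if t <= 7 != j:
        j -= t % xs
        t = t + 1
    i = j
    return xs

11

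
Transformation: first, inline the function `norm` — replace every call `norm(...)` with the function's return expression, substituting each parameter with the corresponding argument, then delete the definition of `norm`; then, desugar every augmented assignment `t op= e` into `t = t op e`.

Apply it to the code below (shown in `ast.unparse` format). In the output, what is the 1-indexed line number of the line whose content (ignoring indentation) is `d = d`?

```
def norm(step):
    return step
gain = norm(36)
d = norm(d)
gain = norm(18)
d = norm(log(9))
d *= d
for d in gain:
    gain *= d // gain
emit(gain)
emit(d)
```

2

Transformed code:
gain = 36
d = d
gain = 18
d = log(9)
d = d * d
for d in gain:
    gain = gain * (d // gain)
emit(gain)
emit(d)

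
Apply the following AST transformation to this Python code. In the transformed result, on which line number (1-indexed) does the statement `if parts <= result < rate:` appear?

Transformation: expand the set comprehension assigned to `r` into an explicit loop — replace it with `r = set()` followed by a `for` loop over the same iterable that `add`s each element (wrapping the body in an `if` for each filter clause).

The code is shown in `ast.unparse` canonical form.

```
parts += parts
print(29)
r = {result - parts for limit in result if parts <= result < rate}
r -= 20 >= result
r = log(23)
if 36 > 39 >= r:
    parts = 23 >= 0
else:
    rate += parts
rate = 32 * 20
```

Transformed code:
parts += parts
print(29)
r = set()
for limit in result:
    if parts <= result < rate:
        r.add(result - parts)
r -= 20 >= result
r = log(23)
if 36 > 39 >= r:
    parts = 23 >= 0
else:
    rate += parts
rate = 32 * 20

5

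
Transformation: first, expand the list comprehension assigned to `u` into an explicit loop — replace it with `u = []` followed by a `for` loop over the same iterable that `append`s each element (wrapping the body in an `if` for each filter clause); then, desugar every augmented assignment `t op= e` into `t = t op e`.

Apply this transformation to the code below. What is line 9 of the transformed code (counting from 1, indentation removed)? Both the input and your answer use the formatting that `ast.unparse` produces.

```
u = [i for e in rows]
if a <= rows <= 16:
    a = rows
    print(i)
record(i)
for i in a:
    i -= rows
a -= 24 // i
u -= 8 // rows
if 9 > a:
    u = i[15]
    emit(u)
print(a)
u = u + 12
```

i = i - rows

Transformed code:
u = []
for e in rows:
    u.append(i)
if a <= rows <= 16:
    a = rows
    print(i)
record(i)
for i in a:
    i = i - rows
a = a - 24 // i
u = u - 8 // rows
if 9 > a:
    u = i[15]
    emit(u)
print(a)
u = u + 12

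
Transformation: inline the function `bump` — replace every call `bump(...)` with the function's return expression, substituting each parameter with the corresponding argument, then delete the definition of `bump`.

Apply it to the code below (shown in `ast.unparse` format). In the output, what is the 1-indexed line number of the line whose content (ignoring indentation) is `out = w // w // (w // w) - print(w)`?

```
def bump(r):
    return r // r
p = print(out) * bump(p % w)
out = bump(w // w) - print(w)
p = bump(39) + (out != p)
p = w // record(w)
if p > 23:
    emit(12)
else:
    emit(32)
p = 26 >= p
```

2

Transformed code:
p = print(out) * (p % w // (p % w))
out = w // w // (w // w) - print(w)
p = 39 // 39 + (out != p)
p = w // record(w)
if p > 23:
    emit(12)
else:
    emit(32)
p = 26 >= p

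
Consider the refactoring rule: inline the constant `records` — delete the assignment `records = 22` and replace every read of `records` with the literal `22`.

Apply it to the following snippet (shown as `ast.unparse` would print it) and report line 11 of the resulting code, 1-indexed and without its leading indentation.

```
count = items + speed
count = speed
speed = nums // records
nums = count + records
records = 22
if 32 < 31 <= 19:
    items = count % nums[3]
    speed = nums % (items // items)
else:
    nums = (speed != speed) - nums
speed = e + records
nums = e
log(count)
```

Transformed code:
count = items + speed
count = speed
speed = nums // 22
nums = count + 22
if 32 < 31 <= 19:
    items = count % nums[3]
    speed = nums % (items // items)
else:
    nums = (speed != speed) - nums
speed = e + 22
nums = e
log(count)

nums = e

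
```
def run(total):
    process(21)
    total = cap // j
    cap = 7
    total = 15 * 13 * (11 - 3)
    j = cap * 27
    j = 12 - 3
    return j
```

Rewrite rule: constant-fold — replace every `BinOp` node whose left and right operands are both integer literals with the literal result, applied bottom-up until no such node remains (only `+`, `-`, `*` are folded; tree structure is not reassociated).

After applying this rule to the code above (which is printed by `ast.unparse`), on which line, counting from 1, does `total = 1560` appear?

5

Transformed code:
def run(total):
    process(21)
    total = cap // j
    cap = 7
    total = 1560
    j = cap * 27
    j = 9
    return j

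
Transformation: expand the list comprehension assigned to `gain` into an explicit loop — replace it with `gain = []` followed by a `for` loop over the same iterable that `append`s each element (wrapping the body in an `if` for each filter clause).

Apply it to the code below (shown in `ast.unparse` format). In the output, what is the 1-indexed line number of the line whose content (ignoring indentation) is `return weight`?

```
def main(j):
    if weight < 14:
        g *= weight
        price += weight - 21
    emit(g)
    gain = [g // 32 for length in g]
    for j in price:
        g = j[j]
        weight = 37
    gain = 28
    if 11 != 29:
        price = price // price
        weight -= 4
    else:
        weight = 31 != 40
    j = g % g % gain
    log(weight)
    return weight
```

Transformed code:
def main(j):
    if weight < 14:
        g *= weight
        price += weight - 21
    emit(g)
    gain = []
    for length in g:
        gain.append(g // 32)
    for j in price:
        g = j[j]
        weight = 37
    gain = 28
    if 11 != 29:
        price = price // price
        weight -= 4
    else:
        weight = 31 != 40
    j = g % g % gain
    log(weight)
    return weight

20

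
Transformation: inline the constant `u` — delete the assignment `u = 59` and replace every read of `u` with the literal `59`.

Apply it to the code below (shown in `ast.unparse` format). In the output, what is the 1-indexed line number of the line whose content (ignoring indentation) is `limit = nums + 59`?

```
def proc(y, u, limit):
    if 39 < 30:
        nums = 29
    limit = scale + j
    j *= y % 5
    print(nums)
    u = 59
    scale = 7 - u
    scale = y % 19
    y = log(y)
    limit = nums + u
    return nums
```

Transformed code:
def proc(y, u, limit):
    if 39 < 30:
        nums = 29
    limit = scale + j
    j *= y % 5
    print(nums)
    scale = 7 - 59
    scale = y % 19
    y = log(y)
    limit = nums + 59
    return nums

10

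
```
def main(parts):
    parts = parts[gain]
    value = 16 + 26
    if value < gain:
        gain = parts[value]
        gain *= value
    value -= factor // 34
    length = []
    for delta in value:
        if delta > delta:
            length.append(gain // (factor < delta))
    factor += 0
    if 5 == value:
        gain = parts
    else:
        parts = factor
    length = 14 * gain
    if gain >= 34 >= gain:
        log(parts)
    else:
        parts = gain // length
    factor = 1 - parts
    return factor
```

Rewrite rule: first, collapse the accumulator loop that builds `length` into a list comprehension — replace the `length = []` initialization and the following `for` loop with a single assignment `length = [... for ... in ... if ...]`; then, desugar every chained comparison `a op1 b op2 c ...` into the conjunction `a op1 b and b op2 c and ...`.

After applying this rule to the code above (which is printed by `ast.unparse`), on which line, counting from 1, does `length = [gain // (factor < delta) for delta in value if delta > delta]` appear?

8

Transformed code:
def main(parts):
    parts = parts[gain]
    value = 16 + 26
    if value < gain:
        gain = parts[value]
        gain *= value
    value -= factor // 34
    length = [gain // (factor < delta) for delta in value if delta > delta]
    factor += 0
    if 5 == value:
        gain = parts
    else:
        parts = factor
    length = 14 * gain
    if gain >= 34 and 34 >= gain:
        log(parts)
    else:
        parts = gain // length
    factor = 1 - parts
    return factor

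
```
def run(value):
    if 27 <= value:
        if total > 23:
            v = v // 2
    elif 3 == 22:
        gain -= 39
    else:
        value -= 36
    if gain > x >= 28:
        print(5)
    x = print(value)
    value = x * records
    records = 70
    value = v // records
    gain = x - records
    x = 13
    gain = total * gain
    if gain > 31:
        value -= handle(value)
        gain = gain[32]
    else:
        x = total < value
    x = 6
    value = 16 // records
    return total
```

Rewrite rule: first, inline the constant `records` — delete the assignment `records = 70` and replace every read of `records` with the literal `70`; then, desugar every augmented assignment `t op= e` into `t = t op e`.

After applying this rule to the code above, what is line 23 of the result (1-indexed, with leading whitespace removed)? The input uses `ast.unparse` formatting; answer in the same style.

value = 16 // 70

Transformed code:
def run(value):
    if 27 <= value:
        if total > 23:
            v = v // 2
    elif 3 == 22:
        gain = gain - 39
    else:
        value = value - 36
    if gain > x >= 28:
        print(5)
    x = print(value)
    value = x * 70
    value = v // 70
    gain = x - 70
    x = 13
    gain = total * gain
    if gain > 31:
        value = value - handle(value)
        gain = gain[32]
    else:
        x = total < value
    x = 6
    value = 16 // 70
    return total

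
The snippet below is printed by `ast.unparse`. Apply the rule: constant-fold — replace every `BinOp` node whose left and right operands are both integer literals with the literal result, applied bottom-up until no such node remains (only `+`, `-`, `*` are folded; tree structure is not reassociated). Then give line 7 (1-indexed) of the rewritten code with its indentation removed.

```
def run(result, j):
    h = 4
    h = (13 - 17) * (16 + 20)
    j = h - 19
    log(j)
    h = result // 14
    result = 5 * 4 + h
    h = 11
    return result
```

result = 20 + h

Transformed code:
def run(result, j):
    h = 4
    h = -144
    j = h - 19
    log(j)
    h = result // 14
    result = 20 + h
    h = 11
    return result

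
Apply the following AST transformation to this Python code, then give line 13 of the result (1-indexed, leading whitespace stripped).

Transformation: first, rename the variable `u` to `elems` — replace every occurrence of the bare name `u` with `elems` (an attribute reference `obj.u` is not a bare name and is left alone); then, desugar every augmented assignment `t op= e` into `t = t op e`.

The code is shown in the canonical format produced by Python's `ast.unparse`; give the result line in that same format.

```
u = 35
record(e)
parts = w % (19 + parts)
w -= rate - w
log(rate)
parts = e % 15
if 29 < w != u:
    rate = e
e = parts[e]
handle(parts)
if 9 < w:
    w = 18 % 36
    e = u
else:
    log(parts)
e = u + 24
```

Transformed code:
elems = 35
record(e)
parts = w % (19 + parts)
w = w - (rate - w)
log(rate)
parts = e % 15
if 29 < w != elems:
    rate = e
e = parts[e]
handle(parts)
if 9 < w:
    w = 18 % 36
    e = elems
else:
    log(parts)
e = elems + 24

e = elems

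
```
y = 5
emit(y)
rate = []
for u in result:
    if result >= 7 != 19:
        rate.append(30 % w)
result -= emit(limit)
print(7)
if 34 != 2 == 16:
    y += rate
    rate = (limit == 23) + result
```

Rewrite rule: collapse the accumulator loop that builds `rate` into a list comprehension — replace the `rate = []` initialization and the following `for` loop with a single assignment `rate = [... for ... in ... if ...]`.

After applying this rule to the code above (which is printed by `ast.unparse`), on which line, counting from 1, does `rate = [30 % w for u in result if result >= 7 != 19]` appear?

Transformed code:
y = 5
emit(y)
rate = [30 % w for u in result if result >= 7 != 19]
result -= emit(limit)
print(7)
if 34 != 2 == 16:
    y += rate
    rate = (limit == 23) + result

3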